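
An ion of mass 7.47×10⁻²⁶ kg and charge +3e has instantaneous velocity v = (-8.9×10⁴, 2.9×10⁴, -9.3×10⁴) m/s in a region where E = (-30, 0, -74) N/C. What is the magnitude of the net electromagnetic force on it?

|F| ≈ 3.84×10⁻¹⁷ N

Only an electric field acts, so F = qE = (4.806×10⁻¹⁹ C)·(-30.0, 0, -74.0) = (-1.44×10⁻¹⁷, 0, -3.56×10⁻¹⁷) N.
|F| = 3.84×10⁻¹⁷ N.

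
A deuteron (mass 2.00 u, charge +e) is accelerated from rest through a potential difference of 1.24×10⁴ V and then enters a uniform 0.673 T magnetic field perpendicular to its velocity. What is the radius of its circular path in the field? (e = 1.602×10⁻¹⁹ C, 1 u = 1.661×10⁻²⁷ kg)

Acceleration: |q|V = ½mv² ⇒ v = √(2|q|V/m) = √(2·1.602×10⁻¹⁹·1.24×10⁴/3.322×10⁻²⁷) ≈ 1.094×10⁶ m/s.
In the field: r = mv/(|q|B) = (3.322×10⁻²⁷)(1.094×10⁶)/((1.602×10⁻¹⁹)(0.673)) ≈ 0.0337 m.

r ≈ 0.0337 m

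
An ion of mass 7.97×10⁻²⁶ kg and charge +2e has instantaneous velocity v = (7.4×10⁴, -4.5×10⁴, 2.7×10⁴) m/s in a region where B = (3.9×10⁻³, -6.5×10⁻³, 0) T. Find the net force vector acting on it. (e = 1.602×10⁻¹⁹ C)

v×B = (176, 105, -306) N/C.
F = q v×B = (3.204×10⁻¹⁹ C)·(176, 105, -306) = (5.62×10⁻¹⁷, 3.37×10⁻¹⁷, -9.79×10⁻¹⁷) N.

F ≈ (5.62×10⁻¹⁷, 3.37×10⁻¹⁷, -9.79×10⁻¹⁷) N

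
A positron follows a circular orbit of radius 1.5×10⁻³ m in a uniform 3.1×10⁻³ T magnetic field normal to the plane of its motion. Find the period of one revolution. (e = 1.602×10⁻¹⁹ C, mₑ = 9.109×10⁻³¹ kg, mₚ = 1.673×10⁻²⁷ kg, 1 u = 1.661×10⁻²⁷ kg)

The cyclotron period depends only on m, q, B: T = 2πm/(|q|B).
T = 2π(9.109×10⁻³¹)/((1.602×10⁻¹⁹)(3.1×10⁻³)) ≈ 1.2×10⁻⁸ s.

T ≈ 1.2×10⁻⁸ s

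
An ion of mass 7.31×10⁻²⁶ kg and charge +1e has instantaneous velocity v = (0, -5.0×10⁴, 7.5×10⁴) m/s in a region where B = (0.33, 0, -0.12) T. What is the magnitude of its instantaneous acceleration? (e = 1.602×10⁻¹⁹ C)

v×B = (6000, 2.48×10⁴, 1.65×10⁴) N/C.
F = q v×B = (1.602×10⁻¹⁹ C)·(6000, 2.48×10⁴, 1.65×10⁴) = (9.61×10⁻¹⁶, 3.96×10⁻¹⁵, 2.64×10⁻¹⁵) N.
|a| = |F|/m = 4.861×10⁻¹⁵/7.31×10⁻²⁶ ≈ 6.65×10¹⁰ m/s².

|a| ≈ 6.65×10¹⁰ m/s²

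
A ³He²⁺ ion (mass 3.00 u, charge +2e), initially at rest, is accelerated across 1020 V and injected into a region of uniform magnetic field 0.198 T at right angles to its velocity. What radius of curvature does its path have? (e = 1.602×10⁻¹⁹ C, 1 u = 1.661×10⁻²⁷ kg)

r ≈ 0.0284 m

Acceleration: |q|V = ½mv² ⇒ v = √(2|q|V/m) = √(2·3.204×10⁻¹⁹·1020/4.983×10⁻²⁷) ≈ 3.622×10⁵ m/s.
In the field: r = mv/(|q|B) = (4.983×10⁻²⁷)(3.622×10⁵)/((3.204×10⁻¹⁹)(0.198)) ≈ 0.0284 m.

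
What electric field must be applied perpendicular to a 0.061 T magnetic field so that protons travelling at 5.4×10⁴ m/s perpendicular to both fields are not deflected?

E = 3300 V/m

For straight-line motion qE = qvB, so E = vB.
E = 5.4×10⁴ × 0.061 = 3300 V/m.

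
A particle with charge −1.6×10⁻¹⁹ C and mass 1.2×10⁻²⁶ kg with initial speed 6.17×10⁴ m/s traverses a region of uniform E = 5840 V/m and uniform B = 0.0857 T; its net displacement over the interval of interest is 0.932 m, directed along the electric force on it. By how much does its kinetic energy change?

The magnetic force is always ⟂ v and does no work; only the electric force changes KE.
ΔKE = F_E · d = |q|E d = (1.6×10⁻¹⁹)(5840)(0.932) ≈ 8.71×10⁻¹⁶ J.

ΔKE ≈ 8.71×10⁻¹⁶ J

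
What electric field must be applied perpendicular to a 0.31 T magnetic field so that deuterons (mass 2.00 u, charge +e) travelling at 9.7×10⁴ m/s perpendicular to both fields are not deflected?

For straight-line motion qE = qvB, so E = vB.
E = 9.7×10⁴ × 0.31 = 3.0×10⁴ V/m.

E = 3.0×10⁴ V/m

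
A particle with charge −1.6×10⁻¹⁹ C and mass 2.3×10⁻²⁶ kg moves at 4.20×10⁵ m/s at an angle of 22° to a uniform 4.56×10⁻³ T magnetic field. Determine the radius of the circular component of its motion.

r ≈ 4.96 m

v⊥ = v sinθ = 4.20×10⁵·sin22° ≈ 1.573×10⁵ m/s.
r = m v⊥/(|q|B) = (2.3×10⁻²⁶)(1.573×10⁵)/((1.6×10⁻¹⁹)(4.56×10⁻³)) ≈ 4.96 m.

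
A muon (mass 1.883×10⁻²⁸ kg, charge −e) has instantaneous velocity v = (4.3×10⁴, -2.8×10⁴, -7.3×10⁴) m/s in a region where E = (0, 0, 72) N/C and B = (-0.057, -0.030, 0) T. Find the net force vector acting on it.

F ≈ (3.51×10⁻¹⁶, -6.67×10⁻¹⁶, 4.51×10⁻¹⁶) N

v×B = (-2190, 4160, -2890) N/C.
E + v×B = (-2190, 4160, -2810) N/C.
F = q(E + v×B) = (−1.602×10⁻¹⁹ C)·(-2190, 4160, -2810) = (3.51×10⁻¹⁶, -6.67×10⁻¹⁶, 4.51×10⁻¹⁶) N.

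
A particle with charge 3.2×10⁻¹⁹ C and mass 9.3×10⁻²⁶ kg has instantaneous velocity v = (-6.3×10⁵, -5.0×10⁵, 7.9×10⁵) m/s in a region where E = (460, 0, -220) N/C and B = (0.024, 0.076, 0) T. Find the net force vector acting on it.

v×B = (-6.00×10⁴, 1.90×10⁴, -3.59×10⁴) N/C.
E + v×B = (-5.96×10⁴, 1.90×10⁴, -3.61×10⁴) N/C.
F = q(E + v×B) = (3.2×10⁻¹⁹ C)·(-5.96×10⁴, 1.90×10⁴, -3.61×10⁴) = (-1.91×10⁻¹⁴, 6.07×10⁻¹⁵, -1.16×10⁻¹⁴) N.

F ≈ (-1.91×10⁻¹⁴, 6.07×10⁻¹⁵, -1.16×10⁻¹⁴) N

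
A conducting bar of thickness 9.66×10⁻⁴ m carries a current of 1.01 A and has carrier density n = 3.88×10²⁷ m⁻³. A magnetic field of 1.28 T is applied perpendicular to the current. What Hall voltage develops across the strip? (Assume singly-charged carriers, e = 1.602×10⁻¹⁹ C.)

V_H ≈ 2.15×10⁻⁶ V

V_H = IB/(n e t).
V_H = (1.01)(1.28)/((3.88×10²⁷)(1.602×10⁻¹⁹)(9.66×10⁻⁴)) ≈ 2.15×10⁻⁶ V.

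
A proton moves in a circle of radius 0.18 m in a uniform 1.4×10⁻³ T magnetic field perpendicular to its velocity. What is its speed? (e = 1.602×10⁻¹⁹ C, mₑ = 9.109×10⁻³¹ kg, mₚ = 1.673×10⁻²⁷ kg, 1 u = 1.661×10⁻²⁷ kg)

v ≈ 2.4×10⁴ m/s

From |q|vB = mv²/r, v = |q|Br/m.
v = (1.602×10⁻¹⁹)(1.4×10⁻³)(0.18)/1.673×10⁻²⁷ ≈ 2.4×10⁴ m/s.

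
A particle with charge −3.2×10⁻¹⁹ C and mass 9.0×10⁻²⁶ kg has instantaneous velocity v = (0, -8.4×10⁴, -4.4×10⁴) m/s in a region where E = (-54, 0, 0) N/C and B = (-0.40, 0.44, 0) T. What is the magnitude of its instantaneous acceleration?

|a| ≈ 1.51×10¹¹ m/s²

v×B = (1.94×10⁴, 1.76×10⁴, -3.36×10⁴) N/C.
E + v×B = (1.93×10⁴, 1.76×10⁴, -3.36×10⁴) N/C.
F = q(E + v×B) = (−3.2×10⁻¹⁹ C)·(1.93×10⁴, 1.76×10⁴, -3.36×10⁴) = (-6.18×10⁻¹⁵, -5.63×10⁻¹⁵, 1.08×10⁻¹⁴) N.
|a| = |F|/m = 1.362×10⁻¹⁴/9.0×10⁻²⁶ ≈ 1.51×10¹¹ m/s².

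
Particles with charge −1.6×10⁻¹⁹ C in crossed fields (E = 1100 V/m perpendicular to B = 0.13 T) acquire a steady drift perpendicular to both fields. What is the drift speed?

In crossed fields the guiding centre drifts at v_d = |E×B|/B² = E/B, independent of charge and mass.
v_d = 1100/0.13 = 8500 m/s.

v_d ≈ 8500 m/s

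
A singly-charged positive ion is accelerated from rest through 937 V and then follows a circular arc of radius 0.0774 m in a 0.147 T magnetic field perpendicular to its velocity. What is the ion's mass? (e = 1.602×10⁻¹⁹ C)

Combine |q|V = ½mv² and r = mv/(|q|B): eliminate v to get m = qB²r²/(2V).
m = (1.602×10⁻¹⁹)(0.147)²(0.0774)²/(2·937) ≈ 1.11×10⁻²⁶ kg.

m ≈ 1.11×10⁻²⁶ kg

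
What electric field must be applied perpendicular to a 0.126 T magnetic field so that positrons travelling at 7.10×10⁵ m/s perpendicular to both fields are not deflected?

For straight-line motion qE = qvB, so E = vB.
E = 7.10×10⁵ × 0.126 = 8.95×10⁴ V/m.

E = 8.95×10⁴ V/m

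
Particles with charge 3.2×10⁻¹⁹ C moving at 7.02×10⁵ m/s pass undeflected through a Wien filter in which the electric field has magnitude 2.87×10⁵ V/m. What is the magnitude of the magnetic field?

Balance of forces in the selector: qE = qvB ⇒ B = E/v.
B = 2.87×10⁵/7.02×10⁵ = 0.409 T.

B = 0.409 T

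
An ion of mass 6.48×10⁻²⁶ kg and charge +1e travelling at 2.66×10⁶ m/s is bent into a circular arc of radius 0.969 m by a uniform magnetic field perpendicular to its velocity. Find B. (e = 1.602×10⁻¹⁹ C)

From |q|vB = mv²/r, B = mv/(|q|r).
B = (6.48×10⁻²⁶)(2.66×10⁶)/((1.602×10⁻¹⁹)(0.969)) ≈ 1.11 T.

B ≈ 1.11 T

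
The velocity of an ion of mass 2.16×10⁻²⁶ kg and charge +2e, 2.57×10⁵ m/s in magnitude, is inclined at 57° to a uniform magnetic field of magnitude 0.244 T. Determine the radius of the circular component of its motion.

r ≈ 0.0596 m

v⊥ = v sinθ = 2.57×10⁵·sin57° ≈ 2.155×10⁵ m/s.
r = m v⊥/(|q|B) = (2.16×10⁻²⁶)(2.155×10⁵)/((3.204×10⁻¹⁹)(0.244)) ≈ 0.0596 m.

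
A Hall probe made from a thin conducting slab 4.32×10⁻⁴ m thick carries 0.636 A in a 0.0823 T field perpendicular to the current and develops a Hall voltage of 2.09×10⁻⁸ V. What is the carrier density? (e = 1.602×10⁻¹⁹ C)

From V_H = IB/(n e t), n = IB/(V_H e t).
n = (0.636)(0.0823)/((2.09×10⁻⁸)(1.602×10⁻¹⁹)(4.32×10⁻⁴)) ≈ 3.62×10²⁸ m⁻³.

n ≈ 3.62×10²⁸ m⁻³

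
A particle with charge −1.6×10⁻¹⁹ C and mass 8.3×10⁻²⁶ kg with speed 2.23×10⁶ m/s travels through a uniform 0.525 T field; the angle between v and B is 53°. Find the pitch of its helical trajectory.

v∥ = v cosθ = 2.23×10⁶·cos53° ≈ 1.342×10⁶ m/s.
T = 2πm/(|q|B) = 2π(8.3×10⁻²⁶)/((1.6×10⁻¹⁹)(0.525)) ≈ 6.208×10⁻⁶ s.
pitch = v∥ T = (1.342×10⁶)(6.208×10⁻⁶) ≈ 8.33 m.

p ≈ 8.33 m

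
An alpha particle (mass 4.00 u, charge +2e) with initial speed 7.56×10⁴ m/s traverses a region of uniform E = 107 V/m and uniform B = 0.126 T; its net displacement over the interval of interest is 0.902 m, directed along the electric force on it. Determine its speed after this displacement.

B does no work; ΔKE = |q|E d.
½mv_f² = ½mv₀² + |q|Ed = ½(6.644×10⁻²⁷)(7.56×10⁴)² + (3.204×10⁻¹⁹)(107)(0.902) ≈ 1.899×10⁻¹⁷ J + 3.092×10⁻¹⁷ J ≈ 4.991×10⁻¹⁷ J.
v_f = √(2·4.991×10⁻¹⁷/6.644×10⁻²⁷) ≈ 1.23×10⁵ m/s.

v_f ≈ 1.23×10⁵ m/s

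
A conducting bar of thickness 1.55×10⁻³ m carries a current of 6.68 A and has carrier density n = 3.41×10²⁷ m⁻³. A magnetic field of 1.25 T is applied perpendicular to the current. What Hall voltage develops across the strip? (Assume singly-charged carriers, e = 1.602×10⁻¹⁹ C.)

V_H = IB/(n e t).
V_H = (6.68)(1.25)/((3.41×10²⁷)(1.602×10⁻¹⁹)(1.55×10⁻³)) ≈ 9.86×10⁻⁶ V.

V_H ≈ 9.86×10⁻⁶ V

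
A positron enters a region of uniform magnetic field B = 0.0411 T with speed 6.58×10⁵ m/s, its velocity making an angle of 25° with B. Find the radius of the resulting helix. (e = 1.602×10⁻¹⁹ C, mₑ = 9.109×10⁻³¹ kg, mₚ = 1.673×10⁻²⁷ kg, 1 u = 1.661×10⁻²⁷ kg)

r ≈ 3.85×10⁻⁵ m

v⊥ = v sinθ = 6.58×10⁵·sin25° ≈ 2.781×10⁵ m/s.
r = m v⊥/(|q|B) = (9.109×10⁻³¹)(2.781×10⁵)/((1.602×10⁻¹⁹)(0.0411)) ≈ 3.85×10⁻⁵ m.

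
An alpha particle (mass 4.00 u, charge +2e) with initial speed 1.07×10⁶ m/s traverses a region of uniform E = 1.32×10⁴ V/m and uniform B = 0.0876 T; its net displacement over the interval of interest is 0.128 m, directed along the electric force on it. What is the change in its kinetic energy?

ΔKE ≈ 5.41×10⁻¹⁶ J

The magnetic force is always ⟂ v and does no work; only the electric force changes KE.
ΔKE = F_E · d = |q|E d = (3.204×10⁻¹⁹)(1.32×10⁴)(0.128) ≈ 5.41×10⁻¹⁶ J.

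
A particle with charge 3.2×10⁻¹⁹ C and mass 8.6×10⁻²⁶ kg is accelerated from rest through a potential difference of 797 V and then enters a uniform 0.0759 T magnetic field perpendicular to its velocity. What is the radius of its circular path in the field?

Acceleration: |q|V = ½mv² ⇒ v = √(2|q|V/m) = √(2·3.2×10⁻¹⁹·797/8.6×10⁻²⁶) ≈ 7.701×10⁴ m/s.
In the field: r = mv/(|q|B) = (8.6×10⁻²⁶)(7.701×10⁴)/((3.2×10⁻¹⁹)(0.0759)) ≈ 0.273 m.

r ≈ 0.273 m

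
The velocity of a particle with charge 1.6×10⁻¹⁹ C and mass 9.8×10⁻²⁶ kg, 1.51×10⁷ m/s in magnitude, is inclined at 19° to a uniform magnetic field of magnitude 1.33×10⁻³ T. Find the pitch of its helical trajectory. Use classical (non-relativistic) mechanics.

p ≈ 4.13×10⁴ m

v∥ = v cosθ = 1.51×10⁷·cos19° ≈ 1.428×10⁷ m/s.
T = 2πm/(|q|B) = 2π(9.8×10⁻²⁶)/((1.6×10⁻¹⁹)(1.33×10⁻³)) ≈ 2.894×10⁻³ s.
pitch = v∥ T = (1.428×10⁷)(2.894×10⁻³) ≈ 4.13×10⁴ m.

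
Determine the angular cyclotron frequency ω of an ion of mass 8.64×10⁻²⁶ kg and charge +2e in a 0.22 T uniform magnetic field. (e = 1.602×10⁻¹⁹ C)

ω = |q|B/m.
ω = (3.204×10⁻¹⁹)(0.22)/8.64×10⁻²⁶ ≈ 8.2×10⁵ rad/s.

ω ≈ 8.2×10⁵ rad/s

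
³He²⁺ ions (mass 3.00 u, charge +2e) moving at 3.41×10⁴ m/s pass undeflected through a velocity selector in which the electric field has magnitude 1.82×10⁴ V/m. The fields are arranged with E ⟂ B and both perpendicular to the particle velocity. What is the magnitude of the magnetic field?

B = 0.534 T

Balance of forces in the selector: qE = qvB ⇒ B = E/v.
B = 1.82×10⁴/3.41×10⁴ = 0.534 T.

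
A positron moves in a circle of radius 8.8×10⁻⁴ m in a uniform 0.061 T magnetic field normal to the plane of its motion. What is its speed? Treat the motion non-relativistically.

From |q|vB = mv²/r, v = |q|Br/m.
v = (1.602×10⁻¹⁹)(0.061)(8.8×10⁻⁴)/9.109×10⁻³¹ ≈ 9.4×10⁶ m/s.

v ≈ 9.4×10⁶ m/s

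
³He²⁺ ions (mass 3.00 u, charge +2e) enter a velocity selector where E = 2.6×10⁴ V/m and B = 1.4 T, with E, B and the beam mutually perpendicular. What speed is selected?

v = 1.9×10⁴ m/s

Zero net Lorentz force requires |qE| = |q v×B|, i.e. E = vB.
v = E/B = 2.6×10⁴/1.4 = 1.9×10⁴ m/s.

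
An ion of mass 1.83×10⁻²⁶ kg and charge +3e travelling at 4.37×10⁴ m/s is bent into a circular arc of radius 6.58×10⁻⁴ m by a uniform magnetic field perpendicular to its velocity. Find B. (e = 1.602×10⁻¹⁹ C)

From |q|vB = mv²/r, B = mv/(|q|r).
B = (1.83×10⁻²⁶)(4.37×10⁴)/((4.806×10⁻¹⁹)(6.58×10⁻⁴)) ≈ 2.53 T.

B ≈ 2.53 T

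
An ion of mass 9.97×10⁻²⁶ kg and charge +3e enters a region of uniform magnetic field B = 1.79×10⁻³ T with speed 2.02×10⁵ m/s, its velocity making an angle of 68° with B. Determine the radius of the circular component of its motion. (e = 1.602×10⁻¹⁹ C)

r ≈ 21.7 m

v⊥ = v sinθ = 2.02×10⁵·sin68° ≈ 1.873×10⁵ m/s.
r = m v⊥/(|q|B) = (9.97×10⁻²⁶)(1.873×10⁵)/((4.806×10⁻¹⁹)(1.79×10⁻³)) ≈ 21.7 m.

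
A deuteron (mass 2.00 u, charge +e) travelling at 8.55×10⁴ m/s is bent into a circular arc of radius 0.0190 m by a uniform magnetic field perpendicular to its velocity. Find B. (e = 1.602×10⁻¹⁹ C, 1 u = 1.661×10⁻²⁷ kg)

From |q|vB = mv²/r, B = mv/(|q|r).
B = (3.322×10⁻²⁷)(8.55×10⁴)/((1.602×10⁻¹⁹)(0.0190)) ≈ 0.0933 T.

B ≈ 0.0933 T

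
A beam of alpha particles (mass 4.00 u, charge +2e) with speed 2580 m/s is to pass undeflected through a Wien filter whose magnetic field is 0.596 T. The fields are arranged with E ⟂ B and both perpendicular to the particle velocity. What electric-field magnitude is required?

E = 1540 V/m

For straight-line motion qE = qvB, so E = vB.
E = 2580 × 0.596 = 1540 V/m.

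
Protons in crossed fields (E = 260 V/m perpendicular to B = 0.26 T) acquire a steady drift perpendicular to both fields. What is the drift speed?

v_d ≈ 1000 m/s

In crossed fields the guiding centre drifts at v_d = |E×B|/B² = E/B, independent of charge and mass.
v_d = 260/0.26 = 1000 m/s.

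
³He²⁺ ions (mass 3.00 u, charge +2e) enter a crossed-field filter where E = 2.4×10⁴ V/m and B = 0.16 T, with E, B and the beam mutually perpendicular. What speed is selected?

Straight-line motion ⇒ electric and magnetic forces cancel, so E = vB.
v = E/B = 2.4×10⁴/0.16 = 1.5×10⁵ m/s.

v = 1.5×10⁵ m/s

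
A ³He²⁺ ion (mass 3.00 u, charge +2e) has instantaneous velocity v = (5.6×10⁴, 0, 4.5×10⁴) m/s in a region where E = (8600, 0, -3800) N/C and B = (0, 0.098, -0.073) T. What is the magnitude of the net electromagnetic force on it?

v×B = (-4410, 4090, 5490) N/C.
E + v×B = (4190, 4090, 1690) N/C.
F = q(E + v×B) = (3.204×10⁻¹⁹ C)·(4190, 4090, 1690) = (1.34×10⁻¹⁵, 1.31×10⁻¹⁵, 5.41×10⁻¹⁶) N.
|F| = 1.95×10⁻¹⁵ N.

|F| ≈ 1.95×10⁻¹⁵ N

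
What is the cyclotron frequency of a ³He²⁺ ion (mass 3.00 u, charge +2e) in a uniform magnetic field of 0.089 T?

f = |q|B/(2πm).
f = (3.204×10⁻¹⁹)(0.089)/(2π·4.983×10⁻²⁷) ≈ 9.1×10⁵ Hz.

f ≈ 9.1×10⁵ Hz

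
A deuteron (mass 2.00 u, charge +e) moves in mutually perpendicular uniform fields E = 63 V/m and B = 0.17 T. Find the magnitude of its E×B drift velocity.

v_d ≈ 370 m/s

The E×B drift speed is v_d = E/B.
v_d = 63/0.17 = 370 m/s.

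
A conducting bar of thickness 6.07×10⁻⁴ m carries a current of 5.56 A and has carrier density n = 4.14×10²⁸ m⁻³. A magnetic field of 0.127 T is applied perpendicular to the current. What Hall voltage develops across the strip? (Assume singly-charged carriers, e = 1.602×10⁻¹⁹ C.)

V_H = IB/(n e t).
V_H = (5.56)(0.127)/((4.14×10²⁸)(1.602×10⁻¹⁹)(6.07×10⁻⁴)) ≈ 1.75×10⁻⁷ V.

V_H ≈ 1.75×10⁻⁷ V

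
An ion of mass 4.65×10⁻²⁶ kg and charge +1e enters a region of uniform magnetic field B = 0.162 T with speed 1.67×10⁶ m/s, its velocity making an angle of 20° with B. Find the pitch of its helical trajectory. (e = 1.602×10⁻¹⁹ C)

p ≈ 17.7 m

v∥ = v cosθ = 1.67×10⁶·cos20° ≈ 1.569×10⁶ m/s.
T = 2πm/(|q|B) = 2π(4.65×10⁻²⁶)/((1.602×10⁻¹⁹)(0.162)) ≈ 1.126×10⁻⁵ s.
pitch = v∥ T = (1.569×10⁶)(1.126×10⁻⁵) ≈ 17.7 m.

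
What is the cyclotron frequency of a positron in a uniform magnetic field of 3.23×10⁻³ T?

f ≈ 9.04×10⁷ Hz

f = |q|B/(2πm).
f = (1.602×10⁻¹⁹)(3.23×10⁻³)/(2π·9.109×10⁻³¹) ≈ 9.04×10⁷ Hz.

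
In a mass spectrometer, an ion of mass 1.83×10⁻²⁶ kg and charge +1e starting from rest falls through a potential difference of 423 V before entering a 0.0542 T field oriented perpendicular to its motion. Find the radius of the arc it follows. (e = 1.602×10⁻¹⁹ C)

r ≈ 0.181 m

Acceleration: |q|V = ½mv² ⇒ v = √(2|q|V/m) = √(2·1.602×10⁻¹⁹·423/1.83×10⁻²⁶) ≈ 8.606×10⁴ m/s.
In the field: r = mv/(|q|B) = (1.83×10⁻²⁶)(8.606×10⁴)/((1.602×10⁻¹⁹)(0.0542)) ≈ 0.181 m.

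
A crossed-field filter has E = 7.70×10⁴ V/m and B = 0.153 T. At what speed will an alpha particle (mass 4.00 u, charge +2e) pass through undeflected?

v = 5.03×10⁵ m/s

For undeflected motion the electric and magnetic forces balance: qE = qvB.
v = E/B = 7.70×10⁴/0.153 = 5.03×10⁵ m/s.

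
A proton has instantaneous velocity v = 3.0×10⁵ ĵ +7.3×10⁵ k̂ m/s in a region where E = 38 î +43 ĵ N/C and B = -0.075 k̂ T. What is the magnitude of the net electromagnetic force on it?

|F| ≈ 3.60×10⁻¹⁵ N

v×B = (-2.25×10⁴, 0, 0) N/C.
E + v×B = (-2.25×10⁴, 43.0, 0) N/C.
F = q(E + v×B) = (1.602×10⁻¹⁹ C)·(-2.25×10⁴, 43.0, 0) = (-3.60×10⁻¹⁵, 6.89×10⁻¹⁸, 0) N.
|F| = 3.60×10⁻¹⁵ N.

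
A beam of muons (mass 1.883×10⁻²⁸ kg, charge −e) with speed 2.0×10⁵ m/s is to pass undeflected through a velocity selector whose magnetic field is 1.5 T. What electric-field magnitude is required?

For straight-line motion qE = qvB, so E = vB.
E = 2.0×10⁵ × 1.5 = 3.0×10⁵ V/m.

E = 3.0×10⁵ V/m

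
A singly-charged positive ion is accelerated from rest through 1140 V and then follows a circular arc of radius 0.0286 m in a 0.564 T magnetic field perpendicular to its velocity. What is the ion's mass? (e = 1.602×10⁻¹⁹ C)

Combine |q|V = ½mv² and r = mv/(|q|B): eliminate v to get m = qB²r²/(2V).
m = (1.602×10⁻¹⁹)(0.564)²(0.0286)²/(2·1140) ≈ 1.83×10⁻²⁶ kg.

m ≈ 1.83×10⁻²⁶ kg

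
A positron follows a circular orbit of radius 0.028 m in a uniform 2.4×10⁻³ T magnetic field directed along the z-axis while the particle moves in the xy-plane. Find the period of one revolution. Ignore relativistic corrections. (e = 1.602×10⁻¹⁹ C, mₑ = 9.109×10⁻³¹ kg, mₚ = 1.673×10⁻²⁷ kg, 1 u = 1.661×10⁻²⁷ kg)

The cyclotron period depends only on m, q, B: T = 2πm/(|q|B).
T = 2π(9.109×10⁻³¹)/((1.602×10⁻¹⁹)(2.4×10⁻³)) ≈ 1.5×10⁻⁸ s.

T ≈ 1.5×10⁻⁸ s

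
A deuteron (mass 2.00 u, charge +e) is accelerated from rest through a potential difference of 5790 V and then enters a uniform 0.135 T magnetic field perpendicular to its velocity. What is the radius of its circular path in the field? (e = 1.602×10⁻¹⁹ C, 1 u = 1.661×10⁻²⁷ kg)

r ≈ 0.115 m

Acceleration: |q|V = ½mv² ⇒ v = √(2|q|V/m) = √(2·1.602×10⁻¹⁹·5790/3.322×10⁻²⁷) ≈ 7.473×10⁵ m/s.
In the field: r = mv/(|q|B) = (3.322×10⁻²⁷)(7.473×10⁵)/((1.602×10⁻¹⁹)(0.135)) ≈ 0.115 m.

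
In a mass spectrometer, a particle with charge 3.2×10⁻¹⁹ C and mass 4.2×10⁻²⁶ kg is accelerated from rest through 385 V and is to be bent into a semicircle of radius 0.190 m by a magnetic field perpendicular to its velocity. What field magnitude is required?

B ≈ 0.0529 T

v = √(2|q|V/m) = √(2·3.2×10⁻¹⁹·385/4.2×10⁻²⁶) ≈ 7.659×10⁴ m/s.
B = mv/(|q|r) = (4.2×10⁻²⁶)(7.659×10⁴)/((3.2×10⁻¹⁹)(0.190)) ≈ 0.0529 T.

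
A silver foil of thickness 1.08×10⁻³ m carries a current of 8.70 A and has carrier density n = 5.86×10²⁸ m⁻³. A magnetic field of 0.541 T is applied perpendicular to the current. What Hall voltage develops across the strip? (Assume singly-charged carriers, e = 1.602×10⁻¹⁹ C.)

V_H ≈ 4.64×10⁻⁷ V

V_H = IB/(n e t).
V_H = (8.70)(0.541)/((5.86×10²⁸)(1.602×10⁻¹⁹)(1.08×10⁻³)) ≈ 4.64×10⁻⁷ V.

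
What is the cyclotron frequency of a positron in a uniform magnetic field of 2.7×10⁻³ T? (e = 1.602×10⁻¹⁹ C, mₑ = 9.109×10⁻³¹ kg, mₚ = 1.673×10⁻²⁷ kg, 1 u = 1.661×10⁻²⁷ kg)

f ≈ 7.6×10⁷ Hz

f = |q|B/(2πm).
f = (1.602×10⁻¹⁹)(2.7×10⁻³)/(2π·9.109×10⁻³¹) ≈ 7.6×10⁷ Hz.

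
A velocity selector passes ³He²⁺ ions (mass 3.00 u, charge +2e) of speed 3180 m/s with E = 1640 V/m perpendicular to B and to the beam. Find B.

Balance of forces in the selector: qE = qvB ⇒ B = E/v.
B = 1640/3180 = 0.516 T.

B = 0.516 T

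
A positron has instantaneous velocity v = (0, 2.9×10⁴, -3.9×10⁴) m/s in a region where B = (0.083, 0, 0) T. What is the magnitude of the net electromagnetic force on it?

|F| ≈ 6.46×10⁻¹⁶ N

v×B = (0, -3240, -2410) N/C.
F = q v×B = (1.602×10⁻¹⁹ C)·(0, -3240, -2410) = (0, -5.19×10⁻¹⁶, -3.86×10⁻¹⁶) N.
|F| = 6.46×10⁻¹⁶ N.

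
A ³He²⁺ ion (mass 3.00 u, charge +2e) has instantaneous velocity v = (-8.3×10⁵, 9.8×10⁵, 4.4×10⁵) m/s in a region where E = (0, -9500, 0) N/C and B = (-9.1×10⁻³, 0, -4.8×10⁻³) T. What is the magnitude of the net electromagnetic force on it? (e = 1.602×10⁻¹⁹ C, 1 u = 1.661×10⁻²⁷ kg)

|F| ≈ 6.47×10⁻¹⁵ N

v×B = (-4700, -7990, 8920) N/C.
E + v×B = (-4700, -1.75×10⁴, 8920) N/C.
F = q(E + v×B) = (3.204×10⁻¹⁹ C)·(-4700, -1.75×10⁴, 8920) = (-1.51×10⁻¹⁵, -5.60×10⁻¹⁵, 2.86×10⁻¹⁵) N.
|F| = 6.47×10⁻¹⁵ N.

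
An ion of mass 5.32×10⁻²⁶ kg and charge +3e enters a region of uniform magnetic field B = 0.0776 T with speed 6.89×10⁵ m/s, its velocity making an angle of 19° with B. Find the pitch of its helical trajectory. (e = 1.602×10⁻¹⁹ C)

p ≈ 5.84 m

v∥ = v cosθ = 6.89×10⁵·cos19° ≈ 6.515×10⁵ m/s.
T = 2πm/(|q|B) = 2π(5.32×10⁻²⁶)/((4.806×10⁻¹⁹)(0.0776)) ≈ 8.963×10⁻⁶ s.
pitch = v∥ T = (6.515×10⁵)(8.963×10⁻⁶) ≈ 5.84 m.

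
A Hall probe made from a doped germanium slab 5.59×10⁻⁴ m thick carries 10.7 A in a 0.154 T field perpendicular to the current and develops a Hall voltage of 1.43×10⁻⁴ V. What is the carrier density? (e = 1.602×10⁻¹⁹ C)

From V_H = IB/(n e t), n = IB/(V_H e t).
n = (10.7)(0.154)/((1.43×10⁻⁴)(1.602×10⁻¹⁹)(5.59×10⁻⁴)) ≈ 1.29×10²⁶ m⁻³.

n ≈ 1.29×10²⁶ m⁻³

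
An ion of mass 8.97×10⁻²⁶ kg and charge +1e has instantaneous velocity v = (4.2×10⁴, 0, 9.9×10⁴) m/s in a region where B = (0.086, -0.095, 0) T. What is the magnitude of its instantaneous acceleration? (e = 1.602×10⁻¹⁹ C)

|a| ≈ 2.38×10¹⁰ m/s²

v×B = (9400, 8510, -3990) N/C.
F = q v×B = (1.602×10⁻¹⁹ C)·(9400, 8510, -3990) = (1.51×10⁻¹⁵, 1.36×10⁻¹⁵, -6.39×10⁻¹⁶) N.
|a| = |F|/m = 2.130×10⁻¹⁵/8.97×10⁻²⁶ ≈ 2.38×10¹⁰ m/s².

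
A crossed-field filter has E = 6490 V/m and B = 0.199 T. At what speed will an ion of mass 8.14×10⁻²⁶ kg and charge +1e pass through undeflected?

Straight-line motion ⇒ electric and magnetic forces cancel, so E = vB.
v = E/B = 6490/0.199 = 3.26×10⁴ m/s.
The result is independent of the particle's charge and mass.

v = 3.26×10⁴ m/s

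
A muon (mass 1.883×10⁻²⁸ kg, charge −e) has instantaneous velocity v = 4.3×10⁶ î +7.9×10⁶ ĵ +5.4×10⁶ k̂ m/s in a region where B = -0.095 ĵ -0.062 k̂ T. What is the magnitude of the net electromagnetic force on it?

|F| ≈ 7.82×10⁻¹⁴ N

v×B = (2.32×10⁴, 2.67×10⁵, -4.08×10⁵) N/C.
F = q v×B = (−1.602×10⁻¹⁹ C)·(2.32×10⁴, 2.67×10⁵, -4.08×10⁵) = (-3.72×10⁻¹⁵, -4.27×10⁻¹⁴, 6.54×10⁻¹⁴) N.
|F| = 7.82×10⁻¹⁴ N.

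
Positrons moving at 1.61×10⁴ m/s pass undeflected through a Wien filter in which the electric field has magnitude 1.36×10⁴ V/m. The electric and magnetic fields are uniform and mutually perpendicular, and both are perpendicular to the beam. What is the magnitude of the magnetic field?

Balance of forces in the selector: qE = qvB ⇒ B = E/v.
B = 1.36×10⁴/1.61×10⁴ = 0.845 T.

B = 0.845 T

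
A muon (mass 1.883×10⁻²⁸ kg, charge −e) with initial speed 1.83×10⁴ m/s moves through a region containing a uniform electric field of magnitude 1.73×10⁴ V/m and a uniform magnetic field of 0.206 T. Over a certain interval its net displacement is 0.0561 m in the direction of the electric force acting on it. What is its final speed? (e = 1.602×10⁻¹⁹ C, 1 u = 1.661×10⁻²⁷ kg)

v_f ≈ 1.29×10⁶ m/s

B does no work; ΔKE = |q|E d.
½mv_f² = ½mv₀² + |q|Ed = ½(1.883×10⁻²⁸)(1.83×10⁴)² + (1.602×10⁻¹⁹)(1.73×10⁴)(0.0561) ≈ 3.153×10⁻²⁰ J + 1.555×10⁻¹⁶ J ≈ 1.555×10⁻¹⁶ J.
v_f = √(2·1.555×10⁻¹⁶/1.883×10⁻²⁸) ≈ 1.29×10⁶ m/s.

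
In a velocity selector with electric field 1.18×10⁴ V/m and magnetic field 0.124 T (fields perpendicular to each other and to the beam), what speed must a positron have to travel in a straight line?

For undeflected motion the electric and magnetic forces balance: qE = qvB.
v = E/B = 1.18×10⁴/0.124 = 9.52×10⁴ m/s.

v = 9.52×10⁴ m/s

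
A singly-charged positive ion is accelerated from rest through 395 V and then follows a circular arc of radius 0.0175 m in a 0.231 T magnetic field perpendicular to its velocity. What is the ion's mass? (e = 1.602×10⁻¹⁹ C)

m ≈ 3.31×10⁻²⁷ kg

Combine |q|V = ½mv² and r = mv/(|q|B): eliminate v to get m = qB²r²/(2V).
m = (1.602×10⁻¹⁹)(0.231)²(0.0175)²/(2·395) ≈ 3.31×10⁻²⁷ kg.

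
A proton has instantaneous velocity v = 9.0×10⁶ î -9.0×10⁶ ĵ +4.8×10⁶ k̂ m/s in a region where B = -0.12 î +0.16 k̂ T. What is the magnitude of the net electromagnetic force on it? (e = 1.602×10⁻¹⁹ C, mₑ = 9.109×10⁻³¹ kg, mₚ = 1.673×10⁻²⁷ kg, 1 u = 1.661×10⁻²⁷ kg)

v×B = (-1.44×10⁶, -2.02×10⁶, -1.08×10⁶) N/C.
F = q v×B = (1.602×10⁻¹⁹ C)·(-1.44×10⁶, -2.02×10⁶, -1.08×10⁶) = (-2.31×10⁻¹³, -3.23×10⁻¹³, -1.73×10⁻¹³) N.
|F| = 4.33×10⁻¹³ N.

|F| ≈ 4.33×10⁻¹³ N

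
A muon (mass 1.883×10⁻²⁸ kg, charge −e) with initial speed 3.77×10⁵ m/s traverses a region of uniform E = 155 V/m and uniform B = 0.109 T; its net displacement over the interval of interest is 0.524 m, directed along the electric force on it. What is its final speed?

B does no work; ΔKE = |q|E d.
½mv_f² = ½mv₀² + |q|Ed = ½(1.883×10⁻²⁸)(3.77×10⁵)² + (1.602×10⁻¹⁹)(155)(0.524) ≈ 1.338×10⁻¹⁷ J + 1.301×10⁻¹⁷ J ≈ 2.639×10⁻¹⁷ J.
v_f = √(2·2.639×10⁻¹⁷/1.883×10⁻²⁸) ≈ 5.29×10⁵ m/s.

v_f ≈ 5.29×10⁵ m/s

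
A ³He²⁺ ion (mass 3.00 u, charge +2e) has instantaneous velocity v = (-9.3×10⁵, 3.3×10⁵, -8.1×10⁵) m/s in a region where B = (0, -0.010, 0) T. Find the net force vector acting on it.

v×B = (-8100, 0, 9300) N/C.
F = q v×B = (3.204×10⁻¹⁹ C)·(-8100, 0, 9300) = (-2.60×10⁻¹⁵, 0, 2.98×10⁻¹⁵) N.

F ≈ (-2.60×10⁻¹⁵, 0, 2.98×10⁻¹⁵) N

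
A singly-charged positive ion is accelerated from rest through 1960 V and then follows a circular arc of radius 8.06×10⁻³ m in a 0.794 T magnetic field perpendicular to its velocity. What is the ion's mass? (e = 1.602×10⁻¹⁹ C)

Combine |q|V = ½mv² and r = mv/(|q|B): eliminate v to get m = qB²r²/(2V).
m = (1.602×10⁻¹⁹)(0.794)²(8.06×10⁻³)²/(2·1960) ≈ 1.67×10⁻²⁷ kg.

m ≈ 1.67×10⁻²⁷ kg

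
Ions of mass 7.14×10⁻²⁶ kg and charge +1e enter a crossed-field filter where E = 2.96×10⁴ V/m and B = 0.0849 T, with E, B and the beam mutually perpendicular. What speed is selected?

Zero net Lorentz force requires |qE| = |q v×B|, i.e. E = vB.
v = E/B = 2.96×10⁴/0.0849 = 3.49×10⁵ m/s.

v = 3.49×10⁵ m/s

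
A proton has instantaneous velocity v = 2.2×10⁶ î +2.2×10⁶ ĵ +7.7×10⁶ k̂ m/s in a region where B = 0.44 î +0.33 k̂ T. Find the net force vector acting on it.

F ≈ (1.16×10⁻¹³, 4.26×10⁻¹³, -1.55×10⁻¹³) N

v×B = (7.26×10⁵, 2.66×10⁶, -9.68×10⁵) N/C.
F = q v×B = (1.602×10⁻¹⁹ C)·(7.26×10⁵, 2.66×10⁶, -9.68×10⁵) = (1.16×10⁻¹³, 4.26×10⁻¹³, -1.55×10⁻¹³) N.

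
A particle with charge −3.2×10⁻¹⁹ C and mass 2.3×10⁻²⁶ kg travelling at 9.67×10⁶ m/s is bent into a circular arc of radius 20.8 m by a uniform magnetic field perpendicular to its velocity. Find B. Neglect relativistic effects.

From |q|vB = mv²/r, B = mv/(|q|r).
B = (2.3×10⁻²⁶)(9.67×10⁶)/((3.2×10⁻¹⁹)(20.8)) ≈ 0.0334 T.

B ≈ 0.0334 T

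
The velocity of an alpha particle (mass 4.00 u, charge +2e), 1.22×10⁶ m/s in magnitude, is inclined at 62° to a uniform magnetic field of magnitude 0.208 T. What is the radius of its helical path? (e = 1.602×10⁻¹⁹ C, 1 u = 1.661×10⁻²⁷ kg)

v⊥ = v sinθ = 1.22×10⁶·sin62° ≈ 1.077×10⁶ m/s.
r = m v⊥/(|q|B) = (6.644×10⁻²⁷)(1.077×10⁶)/((3.204×10⁻¹⁹)(0.208)) ≈ 0.107 m.

r ≈ 0.107 m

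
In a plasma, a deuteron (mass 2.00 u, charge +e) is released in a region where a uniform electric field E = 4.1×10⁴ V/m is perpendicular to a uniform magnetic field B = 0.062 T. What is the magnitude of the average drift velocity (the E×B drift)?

v_d ≈ 6.6×10⁵ m/s

The steady drift has the magnetic force balancing the electric force, so v_d = E/B.
v_d = 4.1×10⁴/0.062 = 6.6×10⁵ m/s.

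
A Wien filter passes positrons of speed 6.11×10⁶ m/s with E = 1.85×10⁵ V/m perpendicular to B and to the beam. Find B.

B = 0.0303 T

Balance of forces in the selector: qE = qvB ⇒ B = E/v.
B = 1.85×10⁵/6.11×10⁶ = 0.0303 T.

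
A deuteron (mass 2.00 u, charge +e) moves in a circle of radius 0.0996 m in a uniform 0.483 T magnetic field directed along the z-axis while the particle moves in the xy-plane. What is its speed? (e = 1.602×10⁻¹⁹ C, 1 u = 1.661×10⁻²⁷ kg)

From |q|vB = mv²/r, v = |q|Br/m.
v = (1.602×10⁻¹⁹)(0.483)(0.0996)/3.322×10⁻²⁷ ≈ 2.32×10⁶ m/s.

v ≈ 2.32×10⁶ m/s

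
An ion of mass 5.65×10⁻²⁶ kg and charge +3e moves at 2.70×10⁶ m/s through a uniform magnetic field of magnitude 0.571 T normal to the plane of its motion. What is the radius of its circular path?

The magnetic force provides the centripetal force: |q|vB = mv²/r.
r = mv/(|q|B) = (5.65×10⁻²⁶)(2.70×10⁶)/((4.806×10⁻¹⁹)(0.571)) ≈ 0.556 m.

r ≈ 0.556 m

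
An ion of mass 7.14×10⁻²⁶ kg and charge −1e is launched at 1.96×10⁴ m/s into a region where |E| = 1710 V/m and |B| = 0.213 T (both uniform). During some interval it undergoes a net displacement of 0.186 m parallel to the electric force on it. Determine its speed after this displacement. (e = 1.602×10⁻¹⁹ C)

v_f ≈ 4.26×10⁴ m/s

B does no work; ΔKE = |q|E d.
½mv_f² = ½mv₀² + |q|Ed = ½(7.14×10⁻²⁶)(1.96×10⁴)² + (1.602×10⁻¹⁹)(1710)(0.186) ≈ 1.371×10⁻¹⁷ J + 5.095×10⁻¹⁷ J ≈ 6.467×10⁻¹⁷ J.
v_f = √(2·6.467×10⁻¹⁷/7.14×10⁻²⁶) ≈ 4.26×10⁴ m/s.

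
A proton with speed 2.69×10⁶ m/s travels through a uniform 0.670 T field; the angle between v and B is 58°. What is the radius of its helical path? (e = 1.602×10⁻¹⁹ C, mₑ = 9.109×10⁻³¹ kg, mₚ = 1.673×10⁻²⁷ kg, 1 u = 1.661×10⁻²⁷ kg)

r ≈ 0.0356 m

v⊥ = v sinθ = 2.69×10⁶·sin58° ≈ 2.281×10⁶ m/s.
r = m v⊥/(|q|B) = (1.673×10⁻²⁷)(2.281×10⁶)/((1.602×10⁻¹⁹)(0.670)) ≈ 0.0356 m.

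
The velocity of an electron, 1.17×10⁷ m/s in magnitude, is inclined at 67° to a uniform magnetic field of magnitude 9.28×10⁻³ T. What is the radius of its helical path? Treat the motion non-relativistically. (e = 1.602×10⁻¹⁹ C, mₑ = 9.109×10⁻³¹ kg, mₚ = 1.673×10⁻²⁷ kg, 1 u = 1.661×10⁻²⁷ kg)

r ≈ 6.60×10⁻³ m

v⊥ = v sinθ = 1.17×10⁷·sin67° ≈ 1.077×10⁷ m/s.
r = m v⊥/(|q|B) = (9.109×10⁻³¹)(1.077×10⁷)/((1.602×10⁻¹⁹)(9.28×10⁻³)) ≈ 6.60×10⁻³ m.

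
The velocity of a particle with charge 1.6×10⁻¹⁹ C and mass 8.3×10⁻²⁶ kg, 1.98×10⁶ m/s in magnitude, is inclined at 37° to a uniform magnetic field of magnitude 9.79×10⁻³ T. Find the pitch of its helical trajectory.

p ≈ 526 m

v∥ = v cosθ = 1.98×10⁶·cos37° ≈ 1.581×10⁶ m/s.
T = 2πm/(|q|B) = 2π(8.3×10⁻²⁶)/((1.6×10⁻¹⁹)(9.79×10⁻³)) ≈ 3.329×10⁻⁴ s.
pitch = v∥ T = (1.581×10⁶)(3.329×10⁻⁴) ≈ 526 m.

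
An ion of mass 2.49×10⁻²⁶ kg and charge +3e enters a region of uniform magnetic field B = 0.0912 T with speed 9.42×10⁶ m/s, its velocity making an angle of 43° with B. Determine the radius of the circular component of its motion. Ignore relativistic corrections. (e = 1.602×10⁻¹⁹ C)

v⊥ = v sinθ = 9.42×10⁶·sin43° ≈ 6.424×10⁶ m/s.
r = m v⊥/(|q|B) = (2.49×10⁻²⁶)(6.424×10⁶)/((4.806×10⁻¹⁹)(0.0912)) ≈ 3.65 m.

r ≈ 3.65 m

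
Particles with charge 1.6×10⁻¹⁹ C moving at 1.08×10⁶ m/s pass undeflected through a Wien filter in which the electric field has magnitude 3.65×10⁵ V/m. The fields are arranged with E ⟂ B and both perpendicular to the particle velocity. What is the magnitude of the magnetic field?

B = 0.338 T

Balance of forces in the selector: qE = qvB ⇒ B = E/v.
B = 3.65×10⁵/1.08×10⁶ = 0.338 T.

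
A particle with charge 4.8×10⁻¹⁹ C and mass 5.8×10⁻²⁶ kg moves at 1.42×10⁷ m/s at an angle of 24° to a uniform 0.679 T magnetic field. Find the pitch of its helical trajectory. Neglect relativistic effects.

p ≈ 14.5 m

v∥ = v cosθ = 1.42×10⁷·cos24° ≈ 1.297×10⁷ m/s.
T = 2πm/(|q|B) = 2π(5.8×10⁻²⁶)/((4.8×10⁻¹⁹)(0.679)) ≈ 1.118×10⁻⁶ s.
pitch = v∥ T = (1.297×10⁷)(1.118×10⁻⁶) ≈ 14.5 m.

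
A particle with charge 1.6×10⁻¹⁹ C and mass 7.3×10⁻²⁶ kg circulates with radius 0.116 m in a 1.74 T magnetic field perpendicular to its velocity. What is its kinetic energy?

v = |q|Br/m, then KE = ½mv² = (qBr)²/(2m).
v = (1.6×10⁻¹⁹)(1.74)(0.116)/7.3×10⁻²⁶ ≈ 4.424×10⁵ m/s.
KE = ½(7.3×10⁻²⁶)(4.424×10⁵)² ≈ 7.14×10⁻¹⁵ J = 4.46×10⁴ eV.

KE ≈ 4.46×10⁴ eV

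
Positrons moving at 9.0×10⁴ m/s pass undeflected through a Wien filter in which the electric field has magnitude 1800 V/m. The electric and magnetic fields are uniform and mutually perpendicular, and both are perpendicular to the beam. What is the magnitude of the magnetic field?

Balance of forces in the selector: qE = qvB ⇒ B = E/v.
B = 1800/9.0×10⁴ = 0.020 T.

B = 0.020 T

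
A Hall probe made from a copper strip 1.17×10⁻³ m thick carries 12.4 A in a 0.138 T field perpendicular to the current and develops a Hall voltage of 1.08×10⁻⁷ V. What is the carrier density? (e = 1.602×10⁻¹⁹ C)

n ≈ 8.45×10²⁸ m⁻³

From V_H = IB/(n e t), n = IB/(V_H e t).
n = (12.4)(0.138)/((1.08×10⁻⁷)(1.602×10⁻¹⁹)(1.17×10⁻³)) ≈ 8.45×10²⁸ m⁻³.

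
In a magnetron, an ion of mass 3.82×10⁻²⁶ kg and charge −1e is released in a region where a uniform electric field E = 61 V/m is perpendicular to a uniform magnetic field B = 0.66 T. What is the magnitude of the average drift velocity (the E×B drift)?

The E×B drift speed is v_d = E/B.
v_d = 61/0.66 = 92 m/s.

v_d ≈ 92 m/s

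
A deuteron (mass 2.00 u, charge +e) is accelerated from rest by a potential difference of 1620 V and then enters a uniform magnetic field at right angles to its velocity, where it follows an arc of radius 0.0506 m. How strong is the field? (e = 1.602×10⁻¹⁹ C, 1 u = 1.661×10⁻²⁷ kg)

v = √(2|q|V/m) = √(2·1.602×10⁻¹⁹·1620/3.322×10⁻²⁷) ≈ 3.953×10⁵ m/s.
B = mv/(|q|r) = (3.322×10⁻²⁷)(3.953×10⁵)/((1.602×10⁻¹⁹)(0.0506)) ≈ 0.162 T.

B ≈ 0.162 T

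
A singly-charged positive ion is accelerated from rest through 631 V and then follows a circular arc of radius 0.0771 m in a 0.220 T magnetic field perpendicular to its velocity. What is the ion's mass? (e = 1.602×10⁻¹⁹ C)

m ≈ 3.65×10⁻²⁶ kg

Combine |q|V = ½mv² and r = mv/(|q|B): eliminate v to get m = qB²r²/(2V).
m = (1.602×10⁻¹⁹)(0.220)²(0.0771)²/(2·631) ≈ 3.65×10⁻²⁶ kg.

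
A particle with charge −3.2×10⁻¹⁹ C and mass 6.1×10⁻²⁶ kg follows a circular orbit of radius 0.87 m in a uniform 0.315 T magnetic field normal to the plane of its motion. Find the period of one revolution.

T ≈ 3.80×10⁻⁶ s

The cyclotron period depends only on m, q, B: T = 2πm/(|q|B).
T = 2π(6.1×10⁻²⁶)/((3.2×10⁻¹⁹)(0.315)) ≈ 3.80×10⁻⁶ s.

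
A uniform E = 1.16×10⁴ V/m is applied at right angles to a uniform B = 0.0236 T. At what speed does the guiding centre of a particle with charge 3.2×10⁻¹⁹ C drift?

The steady drift has the magnetic force balancing the electric force, so v_d = E/B.
v_d = 1.16×10⁴/0.0236 = 4.92×10⁵ m/s.

v_d ≈ 4.92×10⁵ m/s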